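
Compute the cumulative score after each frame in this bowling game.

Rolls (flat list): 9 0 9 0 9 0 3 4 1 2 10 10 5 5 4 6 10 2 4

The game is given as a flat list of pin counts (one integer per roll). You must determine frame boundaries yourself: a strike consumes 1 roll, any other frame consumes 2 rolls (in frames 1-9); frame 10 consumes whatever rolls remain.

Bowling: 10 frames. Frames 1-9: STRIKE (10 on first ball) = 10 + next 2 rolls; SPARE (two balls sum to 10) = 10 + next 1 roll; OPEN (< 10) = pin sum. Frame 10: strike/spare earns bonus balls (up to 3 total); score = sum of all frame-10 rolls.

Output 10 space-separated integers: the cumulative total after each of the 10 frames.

Frame 1: OPEN (9+0=9). Cumulative: 9
Frame 2: OPEN (9+0=9). Cumulative: 18
Frame 3: OPEN (9+0=9). Cumulative: 27
Frame 4: OPEN (3+4=7). Cumulative: 34
Frame 5: OPEN (1+2=3). Cumulative: 37
Frame 6: STRIKE. 10 + next two rolls (10+5) = 25. Cumulative: 62
Frame 7: STRIKE. 10 + next two rolls (5+5) = 20. Cumulative: 82
Frame 8: SPARE (5+5=10). 10 + next roll (4) = 14. Cumulative: 96
Frame 9: SPARE (4+6=10). 10 + next roll (10) = 20. Cumulative: 116
Frame 10: STRIKE. Sum of all frame-10 rolls (10+2+4) = 16. Cumulative: 132

Answer: 9 18 27 34 37 62 82 96 116 132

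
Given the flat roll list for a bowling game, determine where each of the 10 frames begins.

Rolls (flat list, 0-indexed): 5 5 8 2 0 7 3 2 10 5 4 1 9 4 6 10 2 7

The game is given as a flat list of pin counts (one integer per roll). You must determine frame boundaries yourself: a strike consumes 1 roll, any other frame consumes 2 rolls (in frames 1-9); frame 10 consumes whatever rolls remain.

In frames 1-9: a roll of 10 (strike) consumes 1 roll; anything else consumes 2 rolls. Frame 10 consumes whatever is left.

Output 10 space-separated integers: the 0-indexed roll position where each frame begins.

Answer: 0 2 4 6 8 9 11 13 15 16

Derivation:
Frame 1 starts at roll index 0: rolls=5,5 (sum=10), consumes 2 rolls
Frame 2 starts at roll index 2: rolls=8,2 (sum=10), consumes 2 rolls
Frame 3 starts at roll index 4: rolls=0,7 (sum=7), consumes 2 rolls
Frame 4 starts at roll index 6: rolls=3,2 (sum=5), consumes 2 rolls
Frame 5 starts at roll index 8: roll=10 (strike), consumes 1 roll
Frame 6 starts at roll index 9: rolls=5,4 (sum=9), consumes 2 rolls
Frame 7 starts at roll index 11: rolls=1,9 (sum=10), consumes 2 rolls
Frame 8 starts at roll index 13: rolls=4,6 (sum=10), consumes 2 rolls
Frame 9 starts at roll index 15: roll=10 (strike), consumes 1 roll
Frame 10 starts at roll index 16: 2 remaining rolls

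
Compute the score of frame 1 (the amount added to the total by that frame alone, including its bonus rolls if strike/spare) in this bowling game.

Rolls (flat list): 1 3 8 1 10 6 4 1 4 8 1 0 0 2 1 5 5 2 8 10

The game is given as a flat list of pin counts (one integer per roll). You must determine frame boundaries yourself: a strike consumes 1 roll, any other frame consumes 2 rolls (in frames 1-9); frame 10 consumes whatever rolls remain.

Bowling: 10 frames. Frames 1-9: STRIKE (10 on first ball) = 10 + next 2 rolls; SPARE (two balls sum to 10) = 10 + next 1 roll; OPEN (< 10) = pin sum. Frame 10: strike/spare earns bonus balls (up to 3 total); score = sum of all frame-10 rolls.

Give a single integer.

Answer: 4

Derivation:
Frame 1: OPEN (1+3=4). Cumulative: 4
Frame 2: OPEN (8+1=9). Cumulative: 13
Frame 3: STRIKE. 10 + next two rolls (6+4) = 20. Cumulative: 33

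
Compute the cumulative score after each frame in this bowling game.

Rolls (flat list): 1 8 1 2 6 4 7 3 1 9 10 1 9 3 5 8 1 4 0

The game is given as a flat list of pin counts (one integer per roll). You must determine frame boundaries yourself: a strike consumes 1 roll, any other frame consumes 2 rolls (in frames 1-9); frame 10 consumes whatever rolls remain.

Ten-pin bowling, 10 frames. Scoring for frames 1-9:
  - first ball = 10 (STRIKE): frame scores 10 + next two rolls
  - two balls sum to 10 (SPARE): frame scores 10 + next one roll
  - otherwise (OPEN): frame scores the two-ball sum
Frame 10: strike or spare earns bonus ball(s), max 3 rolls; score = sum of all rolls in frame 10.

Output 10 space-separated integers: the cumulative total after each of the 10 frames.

Frame 1: OPEN (1+8=9). Cumulative: 9
Frame 2: OPEN (1+2=3). Cumulative: 12
Frame 3: SPARE (6+4=10). 10 + next roll (7) = 17. Cumulative: 29
Frame 4: SPARE (7+3=10). 10 + next roll (1) = 11. Cumulative: 40
Frame 5: SPARE (1+9=10). 10 + next roll (10) = 20. Cumulative: 60
Frame 6: STRIKE. 10 + next two rolls (1+9) = 20. Cumulative: 80
Frame 7: SPARE (1+9=10). 10 + next roll (3) = 13. Cumulative: 93
Frame 8: OPEN (3+5=8). Cumulative: 101
Frame 9: OPEN (8+1=9). Cumulative: 110
Frame 10: OPEN. Sum of all frame-10 rolls (4+0) = 4. Cumulative: 114

Answer: 9 12 29 40 60 80 93 101 110 114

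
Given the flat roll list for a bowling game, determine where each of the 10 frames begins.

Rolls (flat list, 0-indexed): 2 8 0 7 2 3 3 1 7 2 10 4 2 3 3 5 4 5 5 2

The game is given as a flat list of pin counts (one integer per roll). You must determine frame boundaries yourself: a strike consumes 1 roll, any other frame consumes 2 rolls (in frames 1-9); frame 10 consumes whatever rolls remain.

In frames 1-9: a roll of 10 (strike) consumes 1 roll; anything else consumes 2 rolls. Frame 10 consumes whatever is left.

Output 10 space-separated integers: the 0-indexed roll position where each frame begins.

Answer: 0 2 4 6 8 10 11 13 15 17

Derivation:
Frame 1 starts at roll index 0: rolls=2,8 (sum=10), consumes 2 rolls
Frame 2 starts at roll index 2: rolls=0,7 (sum=7), consumes 2 rolls
Frame 3 starts at roll index 4: rolls=2,3 (sum=5), consumes 2 rolls
Frame 4 starts at roll index 6: rolls=3,1 (sum=4), consumes 2 rolls
Frame 5 starts at roll index 8: rolls=7,2 (sum=9), consumes 2 rolls
Frame 6 starts at roll index 10: roll=10 (strike), consumes 1 roll
Frame 7 starts at roll index 11: rolls=4,2 (sum=6), consumes 2 rolls
Frame 8 starts at roll index 13: rolls=3,3 (sum=6), consumes 2 rolls
Frame 9 starts at roll index 15: rolls=5,4 (sum=9), consumes 2 rolls
Frame 10 starts at roll index 17: 3 remaining rolls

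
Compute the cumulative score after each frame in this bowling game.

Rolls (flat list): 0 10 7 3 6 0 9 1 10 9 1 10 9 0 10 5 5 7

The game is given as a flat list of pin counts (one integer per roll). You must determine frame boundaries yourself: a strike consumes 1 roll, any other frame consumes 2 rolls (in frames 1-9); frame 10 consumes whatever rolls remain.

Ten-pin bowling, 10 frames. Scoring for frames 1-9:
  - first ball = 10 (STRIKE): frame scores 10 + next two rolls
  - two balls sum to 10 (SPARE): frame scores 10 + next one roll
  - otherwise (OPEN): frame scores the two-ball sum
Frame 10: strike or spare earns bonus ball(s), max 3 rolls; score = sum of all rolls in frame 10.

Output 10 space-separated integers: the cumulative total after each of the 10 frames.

Frame 1: SPARE (0+10=10). 10 + next roll (7) = 17. Cumulative: 17
Frame 2: SPARE (7+3=10). 10 + next roll (6) = 16. Cumulative: 33
Frame 3: OPEN (6+0=6). Cumulative: 39
Frame 4: SPARE (9+1=10). 10 + next roll (10) = 20. Cumulative: 59
Frame 5: STRIKE. 10 + next two rolls (9+1) = 20. Cumulative: 79
Frame 6: SPARE (9+1=10). 10 + next roll (10) = 20. Cumulative: 99
Frame 7: STRIKE. 10 + next two rolls (9+0) = 19. Cumulative: 118
Frame 8: OPEN (9+0=9). Cumulative: 127
Frame 9: STRIKE. 10 + next two rolls (5+5) = 20. Cumulative: 147
Frame 10: SPARE. Sum of all frame-10 rolls (5+5+7) = 17. Cumulative: 164

Answer: 17 33 39 59 79 99 118 127 147 164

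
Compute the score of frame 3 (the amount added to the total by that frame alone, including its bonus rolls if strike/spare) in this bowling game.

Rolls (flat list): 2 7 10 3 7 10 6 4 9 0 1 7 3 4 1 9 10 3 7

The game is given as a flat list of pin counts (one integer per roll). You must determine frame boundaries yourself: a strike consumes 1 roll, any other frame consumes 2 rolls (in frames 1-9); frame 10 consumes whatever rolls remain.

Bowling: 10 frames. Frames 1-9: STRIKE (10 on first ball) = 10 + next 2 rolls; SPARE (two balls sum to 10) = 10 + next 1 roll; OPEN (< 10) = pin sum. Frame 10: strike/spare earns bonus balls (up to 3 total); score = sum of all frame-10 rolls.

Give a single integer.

Frame 1: OPEN (2+7=9). Cumulative: 9
Frame 2: STRIKE. 10 + next two rolls (3+7) = 20. Cumulative: 29
Frame 3: SPARE (3+7=10). 10 + next roll (10) = 20. Cumulative: 49
Frame 4: STRIKE. 10 + next two rolls (6+4) = 20. Cumulative: 69
Frame 5: SPARE (6+4=10). 10 + next roll (9) = 19. Cumulative: 88

Answer: 20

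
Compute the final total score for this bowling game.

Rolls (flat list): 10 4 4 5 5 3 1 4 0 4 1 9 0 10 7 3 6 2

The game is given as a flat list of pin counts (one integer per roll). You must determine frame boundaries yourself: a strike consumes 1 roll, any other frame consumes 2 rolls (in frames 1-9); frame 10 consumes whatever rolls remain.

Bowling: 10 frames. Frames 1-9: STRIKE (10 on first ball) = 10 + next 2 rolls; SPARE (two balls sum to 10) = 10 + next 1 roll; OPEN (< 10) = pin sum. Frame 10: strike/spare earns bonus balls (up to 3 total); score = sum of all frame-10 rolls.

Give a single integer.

Answer: 105

Derivation:
Frame 1: STRIKE. 10 + next two rolls (4+4) = 18. Cumulative: 18
Frame 2: OPEN (4+4=8). Cumulative: 26
Frame 3: SPARE (5+5=10). 10 + next roll (3) = 13. Cumulative: 39
Frame 4: OPEN (3+1=4). Cumulative: 43
Frame 5: OPEN (4+0=4). Cumulative: 47
Frame 6: OPEN (4+1=5). Cumulative: 52
Frame 7: OPEN (9+0=9). Cumulative: 61
Frame 8: STRIKE. 10 + next two rolls (7+3) = 20. Cumulative: 81
Frame 9: SPARE (7+3=10). 10 + next roll (6) = 16. Cumulative: 97
Frame 10: OPEN. Sum of all frame-10 rolls (6+2) = 8. Cumulative: 105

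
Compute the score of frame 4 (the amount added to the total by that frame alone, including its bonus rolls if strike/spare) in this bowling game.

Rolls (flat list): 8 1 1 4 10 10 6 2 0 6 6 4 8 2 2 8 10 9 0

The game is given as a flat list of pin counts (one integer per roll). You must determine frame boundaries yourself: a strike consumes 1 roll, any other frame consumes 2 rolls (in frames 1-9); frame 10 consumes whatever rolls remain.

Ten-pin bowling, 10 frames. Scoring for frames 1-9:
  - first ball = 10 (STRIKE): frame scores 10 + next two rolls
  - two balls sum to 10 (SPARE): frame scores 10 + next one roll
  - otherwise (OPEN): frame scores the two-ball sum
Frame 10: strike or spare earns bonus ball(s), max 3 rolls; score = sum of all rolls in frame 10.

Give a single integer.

Frame 1: OPEN (8+1=9). Cumulative: 9
Frame 2: OPEN (1+4=5). Cumulative: 14
Frame 3: STRIKE. 10 + next two rolls (10+6) = 26. Cumulative: 40
Frame 4: STRIKE. 10 + next two rolls (6+2) = 18. Cumulative: 58
Frame 5: OPEN (6+2=8). Cumulative: 66
Frame 6: OPEN (0+6=6). Cumulative: 72

Answer: 18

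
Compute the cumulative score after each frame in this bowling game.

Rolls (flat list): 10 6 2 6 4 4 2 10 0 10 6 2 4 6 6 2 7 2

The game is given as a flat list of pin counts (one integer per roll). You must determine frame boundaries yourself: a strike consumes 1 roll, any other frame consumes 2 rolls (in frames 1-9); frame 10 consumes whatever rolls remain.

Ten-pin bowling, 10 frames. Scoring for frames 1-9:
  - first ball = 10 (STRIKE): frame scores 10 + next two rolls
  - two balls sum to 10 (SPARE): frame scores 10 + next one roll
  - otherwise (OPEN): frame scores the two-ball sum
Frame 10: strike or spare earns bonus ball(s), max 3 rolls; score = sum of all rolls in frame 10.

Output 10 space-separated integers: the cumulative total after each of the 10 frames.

Frame 1: STRIKE. 10 + next two rolls (6+2) = 18. Cumulative: 18
Frame 2: OPEN (6+2=8). Cumulative: 26
Frame 3: SPARE (6+4=10). 10 + next roll (4) = 14. Cumulative: 40
Frame 4: OPEN (4+2=6). Cumulative: 46
Frame 5: STRIKE. 10 + next two rolls (0+10) = 20. Cumulative: 66
Frame 6: SPARE (0+10=10). 10 + next roll (6) = 16. Cumulative: 82
Frame 7: OPEN (6+2=8). Cumulative: 90
Frame 8: SPARE (4+6=10). 10 + next roll (6) = 16. Cumulative: 106
Frame 9: OPEN (6+2=8). Cumulative: 114
Frame 10: OPEN. Sum of all frame-10 rolls (7+2) = 9. Cumulative: 123

Answer: 18 26 40 46 66 82 90 106 114 123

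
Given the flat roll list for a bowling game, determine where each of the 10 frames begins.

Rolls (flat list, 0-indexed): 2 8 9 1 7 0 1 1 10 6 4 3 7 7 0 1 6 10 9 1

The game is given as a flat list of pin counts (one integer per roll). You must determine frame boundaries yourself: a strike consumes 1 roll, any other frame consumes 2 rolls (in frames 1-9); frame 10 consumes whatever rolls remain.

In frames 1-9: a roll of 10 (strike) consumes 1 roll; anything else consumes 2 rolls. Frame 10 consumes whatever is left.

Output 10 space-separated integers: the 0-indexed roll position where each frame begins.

Frame 1 starts at roll index 0: rolls=2,8 (sum=10), consumes 2 rolls
Frame 2 starts at roll index 2: rolls=9,1 (sum=10), consumes 2 rolls
Frame 3 starts at roll index 4: rolls=7,0 (sum=7), consumes 2 rolls
Frame 4 starts at roll index 6: rolls=1,1 (sum=2), consumes 2 rolls
Frame 5 starts at roll index 8: roll=10 (strike), consumes 1 roll
Frame 6 starts at roll index 9: rolls=6,4 (sum=10), consumes 2 rolls
Frame 7 starts at roll index 11: rolls=3,7 (sum=10), consumes 2 rolls
Frame 8 starts at roll index 13: rolls=7,0 (sum=7), consumes 2 rolls
Frame 9 starts at roll index 15: rolls=1,6 (sum=7), consumes 2 rolls
Frame 10 starts at roll index 17: 3 remaining rolls

Answer: 0 2 4 6 8 9 11 13 15 17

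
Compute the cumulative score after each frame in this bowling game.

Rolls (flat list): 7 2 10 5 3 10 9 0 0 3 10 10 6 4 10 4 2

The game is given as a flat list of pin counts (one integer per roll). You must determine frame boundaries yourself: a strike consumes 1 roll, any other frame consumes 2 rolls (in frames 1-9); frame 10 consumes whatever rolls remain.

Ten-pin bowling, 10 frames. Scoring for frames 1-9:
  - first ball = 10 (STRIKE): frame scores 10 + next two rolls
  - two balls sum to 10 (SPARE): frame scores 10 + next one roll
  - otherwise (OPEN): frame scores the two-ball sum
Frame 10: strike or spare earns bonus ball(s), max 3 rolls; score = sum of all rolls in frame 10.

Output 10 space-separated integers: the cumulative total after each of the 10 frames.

Frame 1: OPEN (7+2=9). Cumulative: 9
Frame 2: STRIKE. 10 + next two rolls (5+3) = 18. Cumulative: 27
Frame 3: OPEN (5+3=8). Cumulative: 35
Frame 4: STRIKE. 10 + next two rolls (9+0) = 19. Cumulative: 54
Frame 5: OPEN (9+0=9). Cumulative: 63
Frame 6: OPEN (0+3=3). Cumulative: 66
Frame 7: STRIKE. 10 + next two rolls (10+6) = 26. Cumulative: 92
Frame 8: STRIKE. 10 + next two rolls (6+4) = 20. Cumulative: 112
Frame 9: SPARE (6+4=10). 10 + next roll (10) = 20. Cumulative: 132
Frame 10: STRIKE. Sum of all frame-10 rolls (10+4+2) = 16. Cumulative: 148

Answer: 9 27 35 54 63 66 92 112 132 148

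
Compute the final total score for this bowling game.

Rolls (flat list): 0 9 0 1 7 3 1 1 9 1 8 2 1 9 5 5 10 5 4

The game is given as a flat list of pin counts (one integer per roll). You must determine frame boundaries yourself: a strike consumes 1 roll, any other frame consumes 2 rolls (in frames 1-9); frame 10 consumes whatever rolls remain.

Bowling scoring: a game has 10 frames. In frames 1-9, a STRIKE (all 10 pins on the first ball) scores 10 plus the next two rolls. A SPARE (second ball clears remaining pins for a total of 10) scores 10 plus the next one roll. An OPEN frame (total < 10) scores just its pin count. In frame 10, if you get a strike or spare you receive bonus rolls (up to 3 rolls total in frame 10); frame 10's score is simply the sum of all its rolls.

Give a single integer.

Answer: 115

Derivation:
Frame 1: OPEN (0+9=9). Cumulative: 9
Frame 2: OPEN (0+1=1). Cumulative: 10
Frame 3: SPARE (7+3=10). 10 + next roll (1) = 11. Cumulative: 21
Frame 4: OPEN (1+1=2). Cumulative: 23
Frame 5: SPARE (9+1=10). 10 + next roll (8) = 18. Cumulative: 41
Frame 6: SPARE (8+2=10). 10 + next roll (1) = 11. Cumulative: 52
Frame 7: SPARE (1+9=10). 10 + next roll (5) = 15. Cumulative: 67
Frame 8: SPARE (5+5=10). 10 + next roll (10) = 20. Cumulative: 87
Frame 9: STRIKE. 10 + next two rolls (5+4) = 19. Cumulative: 106
Frame 10: OPEN. Sum of all frame-10 rolls (5+4) = 9. Cumulative: 115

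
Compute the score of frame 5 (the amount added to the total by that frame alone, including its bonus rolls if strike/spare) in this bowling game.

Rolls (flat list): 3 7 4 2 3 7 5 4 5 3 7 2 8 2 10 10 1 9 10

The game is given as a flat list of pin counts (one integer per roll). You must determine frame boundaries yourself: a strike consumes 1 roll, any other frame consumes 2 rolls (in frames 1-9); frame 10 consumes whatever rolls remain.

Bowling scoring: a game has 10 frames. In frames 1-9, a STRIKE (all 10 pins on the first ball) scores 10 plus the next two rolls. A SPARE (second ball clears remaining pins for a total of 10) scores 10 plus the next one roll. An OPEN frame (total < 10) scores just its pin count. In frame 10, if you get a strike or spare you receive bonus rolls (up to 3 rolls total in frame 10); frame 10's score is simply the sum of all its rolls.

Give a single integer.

Frame 1: SPARE (3+7=10). 10 + next roll (4) = 14. Cumulative: 14
Frame 2: OPEN (4+2=6). Cumulative: 20
Frame 3: SPARE (3+7=10). 10 + next roll (5) = 15. Cumulative: 35
Frame 4: OPEN (5+4=9). Cumulative: 44
Frame 5: OPEN (5+3=8). Cumulative: 52
Frame 6: OPEN (7+2=9). Cumulative: 61
Frame 7: SPARE (8+2=10). 10 + next roll (10) = 20. Cumulative: 81

Answer: 8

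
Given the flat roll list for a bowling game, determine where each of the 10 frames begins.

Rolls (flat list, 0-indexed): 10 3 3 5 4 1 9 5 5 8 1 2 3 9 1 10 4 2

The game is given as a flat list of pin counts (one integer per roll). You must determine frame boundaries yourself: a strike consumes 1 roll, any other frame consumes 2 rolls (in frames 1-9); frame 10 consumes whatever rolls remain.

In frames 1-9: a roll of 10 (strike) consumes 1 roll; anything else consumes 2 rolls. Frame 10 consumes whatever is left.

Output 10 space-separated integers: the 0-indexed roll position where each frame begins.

Answer: 0 1 3 5 7 9 11 13 15 16

Derivation:
Frame 1 starts at roll index 0: roll=10 (strike), consumes 1 roll
Frame 2 starts at roll index 1: rolls=3,3 (sum=6), consumes 2 rolls
Frame 3 starts at roll index 3: rolls=5,4 (sum=9), consumes 2 rolls
Frame 4 starts at roll index 5: rolls=1,9 (sum=10), consumes 2 rolls
Frame 5 starts at roll index 7: rolls=5,5 (sum=10), consumes 2 rolls
Frame 6 starts at roll index 9: rolls=8,1 (sum=9), consumes 2 rolls
Frame 7 starts at roll index 11: rolls=2,3 (sum=5), consumes 2 rolls
Frame 8 starts at roll index 13: rolls=9,1 (sum=10), consumes 2 rolls
Frame 9 starts at roll index 15: roll=10 (strike), consumes 1 roll
Frame 10 starts at roll index 16: 2 remaining rolls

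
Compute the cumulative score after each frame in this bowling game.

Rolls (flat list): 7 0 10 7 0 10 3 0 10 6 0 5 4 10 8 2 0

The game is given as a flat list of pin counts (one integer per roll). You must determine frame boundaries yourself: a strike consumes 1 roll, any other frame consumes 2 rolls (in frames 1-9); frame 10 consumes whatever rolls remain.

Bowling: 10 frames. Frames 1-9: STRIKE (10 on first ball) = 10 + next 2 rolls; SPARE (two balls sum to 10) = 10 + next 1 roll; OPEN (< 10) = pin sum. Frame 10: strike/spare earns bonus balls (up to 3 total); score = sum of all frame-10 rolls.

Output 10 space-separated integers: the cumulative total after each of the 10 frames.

Frame 1: OPEN (7+0=7). Cumulative: 7
Frame 2: STRIKE. 10 + next two rolls (7+0) = 17. Cumulative: 24
Frame 3: OPEN (7+0=7). Cumulative: 31
Frame 4: STRIKE. 10 + next two rolls (3+0) = 13. Cumulative: 44
Frame 5: OPEN (3+0=3). Cumulative: 47
Frame 6: STRIKE. 10 + next two rolls (6+0) = 16. Cumulative: 63
Frame 7: OPEN (6+0=6). Cumulative: 69
Frame 8: OPEN (5+4=9). Cumulative: 78
Frame 9: STRIKE. 10 + next two rolls (8+2) = 20. Cumulative: 98
Frame 10: SPARE. Sum of all frame-10 rolls (8+2+0) = 10. Cumulative: 108

Answer: 7 24 31 44 47 63 69 78 98 108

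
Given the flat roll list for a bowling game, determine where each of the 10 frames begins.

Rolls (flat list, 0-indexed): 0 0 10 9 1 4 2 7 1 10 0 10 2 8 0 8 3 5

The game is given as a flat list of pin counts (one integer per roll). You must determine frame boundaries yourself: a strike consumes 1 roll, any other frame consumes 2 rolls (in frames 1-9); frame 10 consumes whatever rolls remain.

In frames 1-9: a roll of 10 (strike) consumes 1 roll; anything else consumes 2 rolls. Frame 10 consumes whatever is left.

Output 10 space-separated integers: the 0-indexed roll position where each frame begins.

Frame 1 starts at roll index 0: rolls=0,0 (sum=0), consumes 2 rolls
Frame 2 starts at roll index 2: roll=10 (strike), consumes 1 roll
Frame 3 starts at roll index 3: rolls=9,1 (sum=10), consumes 2 rolls
Frame 4 starts at roll index 5: rolls=4,2 (sum=6), consumes 2 rolls
Frame 5 starts at roll index 7: rolls=7,1 (sum=8), consumes 2 rolls
Frame 6 starts at roll index 9: roll=10 (strike), consumes 1 roll
Frame 7 starts at roll index 10: rolls=0,10 (sum=10), consumes 2 rolls
Frame 8 starts at roll index 12: rolls=2,8 (sum=10), consumes 2 rolls
Frame 9 starts at roll index 14: rolls=0,8 (sum=8), consumes 2 rolls
Frame 10 starts at roll index 16: 2 remaining rolls

Answer: 0 2 3 5 7 9 10 12 14 16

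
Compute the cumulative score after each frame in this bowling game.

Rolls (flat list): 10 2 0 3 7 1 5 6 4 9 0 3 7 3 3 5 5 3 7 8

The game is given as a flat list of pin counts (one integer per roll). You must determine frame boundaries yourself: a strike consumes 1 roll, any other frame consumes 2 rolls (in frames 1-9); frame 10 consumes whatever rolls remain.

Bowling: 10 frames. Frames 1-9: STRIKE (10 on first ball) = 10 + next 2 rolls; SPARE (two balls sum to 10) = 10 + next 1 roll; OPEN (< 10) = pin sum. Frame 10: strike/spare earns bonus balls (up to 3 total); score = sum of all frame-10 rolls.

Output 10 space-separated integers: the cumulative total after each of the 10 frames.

Answer: 12 14 25 31 50 59 72 78 91 109

Derivation:
Frame 1: STRIKE. 10 + next two rolls (2+0) = 12. Cumulative: 12
Frame 2: OPEN (2+0=2). Cumulative: 14
Frame 3: SPARE (3+7=10). 10 + next roll (1) = 11. Cumulative: 25
Frame 4: OPEN (1+5=6). Cumulative: 31
Frame 5: SPARE (6+4=10). 10 + next roll (9) = 19. Cumulative: 50
Frame 6: OPEN (9+0=9). Cumulative: 59
Frame 7: SPARE (3+7=10). 10 + next roll (3) = 13. Cumulative: 72
Frame 8: OPEN (3+3=6). Cumulative: 78
Frame 9: SPARE (5+5=10). 10 + next roll (3) = 13. Cumulative: 91
Frame 10: SPARE. Sum of all frame-10 rolls (3+7+8) = 18. Cumulative: 109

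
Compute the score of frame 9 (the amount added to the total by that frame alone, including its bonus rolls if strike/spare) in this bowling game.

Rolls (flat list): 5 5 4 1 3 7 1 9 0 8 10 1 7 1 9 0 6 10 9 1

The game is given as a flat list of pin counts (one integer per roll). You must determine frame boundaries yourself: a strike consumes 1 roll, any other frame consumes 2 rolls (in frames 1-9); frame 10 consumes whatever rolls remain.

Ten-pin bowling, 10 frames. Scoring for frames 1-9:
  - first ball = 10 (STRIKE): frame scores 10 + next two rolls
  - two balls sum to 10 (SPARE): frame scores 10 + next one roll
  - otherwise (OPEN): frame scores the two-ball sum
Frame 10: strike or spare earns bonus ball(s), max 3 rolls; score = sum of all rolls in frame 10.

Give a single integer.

Frame 1: SPARE (5+5=10). 10 + next roll (4) = 14. Cumulative: 14
Frame 2: OPEN (4+1=5). Cumulative: 19
Frame 3: SPARE (3+7=10). 10 + next roll (1) = 11. Cumulative: 30
Frame 4: SPARE (1+9=10). 10 + next roll (0) = 10. Cumulative: 40
Frame 5: OPEN (0+8=8). Cumulative: 48
Frame 6: STRIKE. 10 + next two rolls (1+7) = 18. Cumulative: 66
Frame 7: OPEN (1+7=8). Cumulative: 74
Frame 8: SPARE (1+9=10). 10 + next roll (0) = 10. Cumulative: 84
Frame 9: OPEN (0+6=6). Cumulative: 90
Frame 10: STRIKE. Sum of all frame-10 rolls (10+9+1) = 20. Cumulative: 110

Answer: 6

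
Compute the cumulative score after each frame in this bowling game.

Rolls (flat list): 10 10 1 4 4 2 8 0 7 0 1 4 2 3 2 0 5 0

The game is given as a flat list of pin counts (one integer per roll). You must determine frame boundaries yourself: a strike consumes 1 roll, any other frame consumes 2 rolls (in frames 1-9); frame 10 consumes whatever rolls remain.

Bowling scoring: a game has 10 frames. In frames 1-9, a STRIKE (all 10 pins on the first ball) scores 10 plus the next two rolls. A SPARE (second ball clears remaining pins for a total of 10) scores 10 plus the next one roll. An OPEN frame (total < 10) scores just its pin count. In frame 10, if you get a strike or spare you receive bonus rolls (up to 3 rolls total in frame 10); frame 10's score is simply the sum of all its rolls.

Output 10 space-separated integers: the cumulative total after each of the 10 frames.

Answer: 21 36 41 47 55 62 67 72 74 79

Derivation:
Frame 1: STRIKE. 10 + next two rolls (10+1) = 21. Cumulative: 21
Frame 2: STRIKE. 10 + next two rolls (1+4) = 15. Cumulative: 36
Frame 3: OPEN (1+4=5). Cumulative: 41
Frame 4: OPEN (4+2=6). Cumulative: 47
Frame 5: OPEN (8+0=8). Cumulative: 55
Frame 6: OPEN (7+0=7). Cumulative: 62
Frame 7: OPEN (1+4=5). Cumulative: 67
Frame 8: OPEN (2+3=5). Cumulative: 72
Frame 9: OPEN (2+0=2). Cumulative: 74
Frame 10: OPEN. Sum of all frame-10 rolls (5+0) = 5. Cumulative: 79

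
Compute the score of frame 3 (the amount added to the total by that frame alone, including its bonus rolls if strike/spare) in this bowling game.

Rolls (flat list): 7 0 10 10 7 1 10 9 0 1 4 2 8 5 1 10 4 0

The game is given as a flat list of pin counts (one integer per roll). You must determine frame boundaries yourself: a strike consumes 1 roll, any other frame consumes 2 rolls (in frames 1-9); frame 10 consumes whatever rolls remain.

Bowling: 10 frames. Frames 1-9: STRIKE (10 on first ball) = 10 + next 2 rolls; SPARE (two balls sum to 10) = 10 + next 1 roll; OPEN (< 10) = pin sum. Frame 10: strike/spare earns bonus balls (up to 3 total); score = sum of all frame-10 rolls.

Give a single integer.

Frame 1: OPEN (7+0=7). Cumulative: 7
Frame 2: STRIKE. 10 + next two rolls (10+7) = 27. Cumulative: 34
Frame 3: STRIKE. 10 + next two rolls (7+1) = 18. Cumulative: 52
Frame 4: OPEN (7+1=8). Cumulative: 60
Frame 5: STRIKE. 10 + next two rolls (9+0) = 19. Cumulative: 79

Answer: 18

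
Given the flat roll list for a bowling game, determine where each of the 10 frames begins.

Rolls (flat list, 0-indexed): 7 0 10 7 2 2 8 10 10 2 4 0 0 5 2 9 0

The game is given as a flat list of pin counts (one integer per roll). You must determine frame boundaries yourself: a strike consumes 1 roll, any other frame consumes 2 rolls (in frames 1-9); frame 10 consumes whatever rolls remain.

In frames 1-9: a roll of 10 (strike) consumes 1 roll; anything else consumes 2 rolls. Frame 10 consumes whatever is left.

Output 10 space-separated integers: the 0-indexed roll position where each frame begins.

Answer: 0 2 3 5 7 8 9 11 13 15

Derivation:
Frame 1 starts at roll index 0: rolls=7,0 (sum=7), consumes 2 rolls
Frame 2 starts at roll index 2: roll=10 (strike), consumes 1 roll
Frame 3 starts at roll index 3: rolls=7,2 (sum=9), consumes 2 rolls
Frame 4 starts at roll index 5: rolls=2,8 (sum=10), consumes 2 rolls
Frame 5 starts at roll index 7: roll=10 (strike), consumes 1 roll
Frame 6 starts at roll index 8: roll=10 (strike), consumes 1 roll
Frame 7 starts at roll index 9: rolls=2,4 (sum=6), consumes 2 rolls
Frame 8 starts at roll index 11: rolls=0,0 (sum=0), consumes 2 rolls
Frame 9 starts at roll index 13: rolls=5,2 (sum=7), consumes 2 rolls
Frame 10 starts at roll index 15: 2 remaining rolls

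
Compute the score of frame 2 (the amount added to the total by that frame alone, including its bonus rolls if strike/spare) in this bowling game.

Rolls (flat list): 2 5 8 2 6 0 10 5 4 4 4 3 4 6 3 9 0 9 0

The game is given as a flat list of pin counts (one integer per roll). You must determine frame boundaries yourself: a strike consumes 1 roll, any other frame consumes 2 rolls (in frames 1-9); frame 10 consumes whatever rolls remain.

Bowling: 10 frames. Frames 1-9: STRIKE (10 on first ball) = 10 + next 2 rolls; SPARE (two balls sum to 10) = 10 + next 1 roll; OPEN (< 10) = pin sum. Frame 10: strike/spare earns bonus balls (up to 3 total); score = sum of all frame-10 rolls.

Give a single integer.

Answer: 16

Derivation:
Frame 1: OPEN (2+5=7). Cumulative: 7
Frame 2: SPARE (8+2=10). 10 + next roll (6) = 16. Cumulative: 23
Frame 3: OPEN (6+0=6). Cumulative: 29
Frame 4: STRIKE. 10 + next two rolls (5+4) = 19. Cumulative: 48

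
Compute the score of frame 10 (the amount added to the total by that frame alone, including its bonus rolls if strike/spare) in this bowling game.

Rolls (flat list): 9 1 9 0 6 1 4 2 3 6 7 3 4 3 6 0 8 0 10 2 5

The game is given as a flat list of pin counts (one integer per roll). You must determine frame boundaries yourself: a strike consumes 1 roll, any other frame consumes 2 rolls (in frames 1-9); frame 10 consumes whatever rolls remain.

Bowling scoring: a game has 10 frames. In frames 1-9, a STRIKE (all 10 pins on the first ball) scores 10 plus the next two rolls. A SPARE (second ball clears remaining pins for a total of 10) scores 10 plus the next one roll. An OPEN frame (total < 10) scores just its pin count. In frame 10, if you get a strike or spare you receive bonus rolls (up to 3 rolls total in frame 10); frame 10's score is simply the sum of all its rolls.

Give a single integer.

Frame 1: SPARE (9+1=10). 10 + next roll (9) = 19. Cumulative: 19
Frame 2: OPEN (9+0=9). Cumulative: 28
Frame 3: OPEN (6+1=7). Cumulative: 35
Frame 4: OPEN (4+2=6). Cumulative: 41
Frame 5: OPEN (3+6=9). Cumulative: 50
Frame 6: SPARE (7+3=10). 10 + next roll (4) = 14. Cumulative: 64
Frame 7: OPEN (4+3=7). Cumulative: 71
Frame 8: OPEN (6+0=6). Cumulative: 77
Frame 9: OPEN (8+0=8). Cumulative: 85
Frame 10: STRIKE. Sum of all frame-10 rolls (10+2+5) = 17. Cumulative: 102

Answer: 17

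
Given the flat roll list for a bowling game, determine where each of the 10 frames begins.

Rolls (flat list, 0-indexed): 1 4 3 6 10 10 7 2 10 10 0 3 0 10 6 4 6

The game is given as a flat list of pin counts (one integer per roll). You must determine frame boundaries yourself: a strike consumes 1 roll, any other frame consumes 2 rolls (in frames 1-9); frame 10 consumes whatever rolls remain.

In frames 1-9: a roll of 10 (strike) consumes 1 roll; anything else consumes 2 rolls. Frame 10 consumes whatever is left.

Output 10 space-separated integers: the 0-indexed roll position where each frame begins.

Frame 1 starts at roll index 0: rolls=1,4 (sum=5), consumes 2 rolls
Frame 2 starts at roll index 2: rolls=3,6 (sum=9), consumes 2 rolls
Frame 3 starts at roll index 4: roll=10 (strike), consumes 1 roll
Frame 4 starts at roll index 5: roll=10 (strike), consumes 1 roll
Frame 5 starts at roll index 6: rolls=7,2 (sum=9), consumes 2 rolls
Frame 6 starts at roll index 8: roll=10 (strike), consumes 1 roll
Frame 7 starts at roll index 9: roll=10 (strike), consumes 1 roll
Frame 8 starts at roll index 10: rolls=0,3 (sum=3), consumes 2 rolls
Frame 9 starts at roll index 12: rolls=0,10 (sum=10), consumes 2 rolls
Frame 10 starts at roll index 14: 3 remaining rolls

Answer: 0 2 4 5 6 8 9 10 12 14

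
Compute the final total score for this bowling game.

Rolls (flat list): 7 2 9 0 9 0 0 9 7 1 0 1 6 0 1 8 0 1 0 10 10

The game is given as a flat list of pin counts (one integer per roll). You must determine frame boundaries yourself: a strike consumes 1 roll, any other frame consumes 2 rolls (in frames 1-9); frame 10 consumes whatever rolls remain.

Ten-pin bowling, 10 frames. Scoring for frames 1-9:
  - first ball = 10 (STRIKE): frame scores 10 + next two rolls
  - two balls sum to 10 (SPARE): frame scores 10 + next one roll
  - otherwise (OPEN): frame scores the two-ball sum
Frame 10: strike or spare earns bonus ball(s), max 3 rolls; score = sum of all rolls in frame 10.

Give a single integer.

Answer: 81

Derivation:
Frame 1: OPEN (7+2=9). Cumulative: 9
Frame 2: OPEN (9+0=9). Cumulative: 18
Frame 3: OPEN (9+0=9). Cumulative: 27
Frame 4: OPEN (0+9=9). Cumulative: 36
Frame 5: OPEN (7+1=8). Cumulative: 44
Frame 6: OPEN (0+1=1). Cumulative: 45
Frame 7: OPEN (6+0=6). Cumulative: 51
Frame 8: OPEN (1+8=9). Cumulative: 60
Frame 9: OPEN (0+1=1). Cumulative: 61
Frame 10: SPARE. Sum of all frame-10 rolls (0+10+10) = 20. Cumulative: 81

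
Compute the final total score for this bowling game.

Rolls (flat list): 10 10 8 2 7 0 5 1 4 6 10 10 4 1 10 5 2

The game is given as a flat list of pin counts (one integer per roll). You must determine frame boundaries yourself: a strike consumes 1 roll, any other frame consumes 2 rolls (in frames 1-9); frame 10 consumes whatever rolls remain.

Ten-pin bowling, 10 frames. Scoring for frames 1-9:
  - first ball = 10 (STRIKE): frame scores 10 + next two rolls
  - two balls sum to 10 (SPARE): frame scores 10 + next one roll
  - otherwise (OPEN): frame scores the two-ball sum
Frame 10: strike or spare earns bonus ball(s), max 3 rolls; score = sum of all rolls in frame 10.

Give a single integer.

Answer: 159

Derivation:
Frame 1: STRIKE. 10 + next two rolls (10+8) = 28. Cumulative: 28
Frame 2: STRIKE. 10 + next two rolls (8+2) = 20. Cumulative: 48
Frame 3: SPARE (8+2=10). 10 + next roll (7) = 17. Cumulative: 65
Frame 4: OPEN (7+0=7). Cumulative: 72
Frame 5: OPEN (5+1=6). Cumulative: 78
Frame 6: SPARE (4+6=10). 10 + next roll (10) = 20. Cumulative: 98
Frame 7: STRIKE. 10 + next two rolls (10+4) = 24. Cumulative: 122
Frame 8: STRIKE. 10 + next two rolls (4+1) = 15. Cumulative: 137
Frame 9: OPEN (4+1=5). Cumulative: 142
Frame 10: STRIKE. Sum of all frame-10 rolls (10+5+2) = 17. Cumulative: 159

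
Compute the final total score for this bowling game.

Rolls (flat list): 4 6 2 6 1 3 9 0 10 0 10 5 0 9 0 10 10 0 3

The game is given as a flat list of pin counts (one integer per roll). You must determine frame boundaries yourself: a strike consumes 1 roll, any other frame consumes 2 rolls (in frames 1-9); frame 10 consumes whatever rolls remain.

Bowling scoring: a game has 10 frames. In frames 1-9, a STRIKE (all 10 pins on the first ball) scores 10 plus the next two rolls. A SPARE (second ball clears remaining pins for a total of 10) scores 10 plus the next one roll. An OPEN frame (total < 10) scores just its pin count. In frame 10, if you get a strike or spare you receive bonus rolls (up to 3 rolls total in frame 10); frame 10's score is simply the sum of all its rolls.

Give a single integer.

Frame 1: SPARE (4+6=10). 10 + next roll (2) = 12. Cumulative: 12
Frame 2: OPEN (2+6=8). Cumulative: 20
Frame 3: OPEN (1+3=4). Cumulative: 24
Frame 4: OPEN (9+0=9). Cumulative: 33
Frame 5: STRIKE. 10 + next two rolls (0+10) = 20. Cumulative: 53
Frame 6: SPARE (0+10=10). 10 + next roll (5) = 15. Cumulative: 68
Frame 7: OPEN (5+0=5). Cumulative: 73
Frame 8: OPEN (9+0=9). Cumulative: 82
Frame 9: STRIKE. 10 + next two rolls (10+0) = 20. Cumulative: 102
Frame 10: STRIKE. Sum of all frame-10 rolls (10+0+3) = 13. Cumulative: 115

Answer: 115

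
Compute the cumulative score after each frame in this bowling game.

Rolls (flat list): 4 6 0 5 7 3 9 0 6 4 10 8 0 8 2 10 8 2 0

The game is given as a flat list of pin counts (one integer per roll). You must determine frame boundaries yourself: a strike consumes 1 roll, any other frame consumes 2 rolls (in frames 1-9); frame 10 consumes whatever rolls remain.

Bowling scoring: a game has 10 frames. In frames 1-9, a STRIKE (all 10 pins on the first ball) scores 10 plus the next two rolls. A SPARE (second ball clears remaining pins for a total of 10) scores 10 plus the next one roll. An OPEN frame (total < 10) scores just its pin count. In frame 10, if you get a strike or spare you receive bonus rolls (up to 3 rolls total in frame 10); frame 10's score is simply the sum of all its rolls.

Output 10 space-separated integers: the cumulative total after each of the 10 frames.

Answer: 10 15 34 43 63 81 89 109 129 139

Derivation:
Frame 1: SPARE (4+6=10). 10 + next roll (0) = 10. Cumulative: 10
Frame 2: OPEN (0+5=5). Cumulative: 15
Frame 3: SPARE (7+3=10). 10 + next roll (9) = 19. Cumulative: 34
Frame 4: OPEN (9+0=9). Cumulative: 43
Frame 5: SPARE (6+4=10). 10 + next roll (10) = 20. Cumulative: 63
Frame 6: STRIKE. 10 + next two rolls (8+0) = 18. Cumulative: 81
Frame 7: OPEN (8+0=8). Cumulative: 89
Frame 8: SPARE (8+2=10). 10 + next roll (10) = 20. Cumulative: 109
Frame 9: STRIKE. 10 + next two rolls (8+2) = 20. Cumulative: 129
Frame 10: SPARE. Sum of all frame-10 rolls (8+2+0) = 10. Cumulative: 139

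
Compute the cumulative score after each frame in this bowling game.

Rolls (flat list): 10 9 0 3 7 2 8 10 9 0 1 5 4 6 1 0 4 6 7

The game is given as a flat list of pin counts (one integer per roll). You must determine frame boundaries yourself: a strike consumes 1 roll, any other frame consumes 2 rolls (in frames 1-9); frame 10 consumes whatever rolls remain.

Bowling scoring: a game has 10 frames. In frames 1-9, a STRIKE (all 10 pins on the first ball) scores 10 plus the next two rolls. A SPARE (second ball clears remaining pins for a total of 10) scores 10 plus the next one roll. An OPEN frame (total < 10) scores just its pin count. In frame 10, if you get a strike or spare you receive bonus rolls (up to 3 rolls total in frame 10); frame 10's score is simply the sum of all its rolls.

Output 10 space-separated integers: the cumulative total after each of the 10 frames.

Answer: 19 28 40 60 79 88 94 105 106 123

Derivation:
Frame 1: STRIKE. 10 + next two rolls (9+0) = 19. Cumulative: 19
Frame 2: OPEN (9+0=9). Cumulative: 28
Frame 3: SPARE (3+7=10). 10 + next roll (2) = 12. Cumulative: 40
Frame 4: SPARE (2+8=10). 10 + next roll (10) = 20. Cumulative: 60
Frame 5: STRIKE. 10 + next two rolls (9+0) = 19. Cumulative: 79
Frame 6: OPEN (9+0=9). Cumulative: 88
Frame 7: OPEN (1+5=6). Cumulative: 94
Frame 8: SPARE (4+6=10). 10 + next roll (1) = 11. Cumulative: 105
Frame 9: OPEN (1+0=1). Cumulative: 106
Frame 10: SPARE. Sum of all frame-10 rolls (4+6+7) = 17. Cumulative: 123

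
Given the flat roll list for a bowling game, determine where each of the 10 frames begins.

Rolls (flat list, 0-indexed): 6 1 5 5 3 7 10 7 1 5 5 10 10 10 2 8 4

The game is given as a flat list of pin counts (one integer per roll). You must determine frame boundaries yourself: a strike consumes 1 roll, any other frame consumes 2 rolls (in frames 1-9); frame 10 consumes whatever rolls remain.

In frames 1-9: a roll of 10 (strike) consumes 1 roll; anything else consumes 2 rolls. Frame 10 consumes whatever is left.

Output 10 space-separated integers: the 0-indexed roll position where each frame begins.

Answer: 0 2 4 6 7 9 11 12 13 14

Derivation:
Frame 1 starts at roll index 0: rolls=6,1 (sum=7), consumes 2 rolls
Frame 2 starts at roll index 2: rolls=5,5 (sum=10), consumes 2 rolls
Frame 3 starts at roll index 4: rolls=3,7 (sum=10), consumes 2 rolls
Frame 4 starts at roll index 6: roll=10 (strike), consumes 1 roll
Frame 5 starts at roll index 7: rolls=7,1 (sum=8), consumes 2 rolls
Frame 6 starts at roll index 9: rolls=5,5 (sum=10), consumes 2 rolls
Frame 7 starts at roll index 11: roll=10 (strike), consumes 1 roll
Frame 8 starts at roll index 12: roll=10 (strike), consumes 1 roll
Frame 9 starts at roll index 13: roll=10 (strike), consumes 1 roll
Frame 10 starts at roll index 14: 3 remaining rolls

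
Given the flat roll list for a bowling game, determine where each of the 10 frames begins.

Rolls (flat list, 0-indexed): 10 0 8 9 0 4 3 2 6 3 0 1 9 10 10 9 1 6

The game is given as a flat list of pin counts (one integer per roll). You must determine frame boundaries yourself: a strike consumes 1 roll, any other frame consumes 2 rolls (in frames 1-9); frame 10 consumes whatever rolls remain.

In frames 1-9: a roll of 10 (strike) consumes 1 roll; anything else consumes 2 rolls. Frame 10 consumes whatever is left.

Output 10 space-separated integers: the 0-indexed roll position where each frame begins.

Frame 1 starts at roll index 0: roll=10 (strike), consumes 1 roll
Frame 2 starts at roll index 1: rolls=0,8 (sum=8), consumes 2 rolls
Frame 3 starts at roll index 3: rolls=9,0 (sum=9), consumes 2 rolls
Frame 4 starts at roll index 5: rolls=4,3 (sum=7), consumes 2 rolls
Frame 5 starts at roll index 7: rolls=2,6 (sum=8), consumes 2 rolls
Frame 6 starts at roll index 9: rolls=3,0 (sum=3), consumes 2 rolls
Frame 7 starts at roll index 11: rolls=1,9 (sum=10), consumes 2 rolls
Frame 8 starts at roll index 13: roll=10 (strike), consumes 1 roll
Frame 9 starts at roll index 14: roll=10 (strike), consumes 1 roll
Frame 10 starts at roll index 15: 3 remaining rolls

Answer: 0 1 3 5 7 9 11 13 14 15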